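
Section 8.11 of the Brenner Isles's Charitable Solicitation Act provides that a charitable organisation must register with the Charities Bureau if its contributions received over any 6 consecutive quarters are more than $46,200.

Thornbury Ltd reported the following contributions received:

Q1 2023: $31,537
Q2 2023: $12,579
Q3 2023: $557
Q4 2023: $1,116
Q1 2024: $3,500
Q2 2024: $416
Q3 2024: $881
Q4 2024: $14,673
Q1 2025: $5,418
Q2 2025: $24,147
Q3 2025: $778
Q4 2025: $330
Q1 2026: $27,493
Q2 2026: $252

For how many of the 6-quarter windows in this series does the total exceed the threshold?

6

Q1 2023–Q2 2024: $31,537 + $12,579 + $557 + $1,116 + $3,500 + $416 = $49,705 (over)
Q2 2023–Q3 2024: $12,579 + $557 + $1,116 + $3,500 + $416 + $881 = $19,049 (under)
Q3 2023–Q4 2024: $557 + $1,116 + $3,500 + $416 + $881 + $14,673 = $21,143 (under)
Q4 2023–Q1 2025: $1,116 + $3,500 + $416 + $881 + $14,673 + $5,418 = $26,004 (under)
Q1 2024–Q2 2025: $3,500 + $416 + $881 + $14,673 + $5,418 + $24,147 = $49,035 (over)
Q2 2024–Q3 2025: $416 + $881 + $14,673 + $5,418 + $24,147 + $778 = $46,313 (over)
Q3 2024–Q4 2025: $881 + $14,673 + $5,418 + $24,147 + $778 + $330 = $46,227 (over)
Q4 2024–Q1 2026: $14,673 + $5,418 + $24,147 + $778 + $330 + $27,493 = $72,839 (over)
Q1 2025–Q2 2026: $5,418 + $24,147 + $778 + $330 + $27,493 + $252 = $58,418 (over)
6 windows exceed the threshold.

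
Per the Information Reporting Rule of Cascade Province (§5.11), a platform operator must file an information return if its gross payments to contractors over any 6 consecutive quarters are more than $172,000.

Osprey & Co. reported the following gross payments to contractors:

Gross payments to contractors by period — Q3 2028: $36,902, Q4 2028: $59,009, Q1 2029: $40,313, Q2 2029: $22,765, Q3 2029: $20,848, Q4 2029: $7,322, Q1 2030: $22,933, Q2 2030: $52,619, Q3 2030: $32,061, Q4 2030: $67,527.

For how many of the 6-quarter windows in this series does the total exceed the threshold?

3

Q3 2028–Q4 2029: $36,902 + $59,009 + $40,313 + $22,765 + $20,848 + $7,322 = $187,159 (over)
Q4 2028–Q1 2030: $59,009 + $40,313 + $22,765 + $20,848 + $7,322 + $22,933 = $173,190 (over)
Q1 2029–Q2 2030: $40,313 + $22,765 + $20,848 + $7,322 + $22,933 + $52,619 = $166,800 (under)
Q2 2029–Q3 2030: $22,765 + $20,848 + $7,322 + $22,933 + $52,619 + $32,061 = $158,548 (under)
Q3 2029–Q4 2030: $20,848 + $7,322 + $22,933 + $52,619 + $32,061 + $67,527 = $203,310 (over)
3 windows exceed the threshold.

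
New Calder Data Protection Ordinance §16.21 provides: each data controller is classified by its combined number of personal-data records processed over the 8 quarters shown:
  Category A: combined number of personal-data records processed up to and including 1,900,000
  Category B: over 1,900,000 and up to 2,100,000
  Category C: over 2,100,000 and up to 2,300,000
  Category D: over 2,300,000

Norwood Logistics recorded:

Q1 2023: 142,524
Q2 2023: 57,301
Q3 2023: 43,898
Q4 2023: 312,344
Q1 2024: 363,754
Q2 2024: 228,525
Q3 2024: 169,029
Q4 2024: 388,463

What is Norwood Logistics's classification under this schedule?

Combined number of personal-data records processed: 142,524 + 57,301 + 43,898 + 312,344 + 363,754 + 228,525 + 169,029 + 388,463 = 1,705,838.
1,705,838 ≤ 1,900,000, so Category A applies.

Category A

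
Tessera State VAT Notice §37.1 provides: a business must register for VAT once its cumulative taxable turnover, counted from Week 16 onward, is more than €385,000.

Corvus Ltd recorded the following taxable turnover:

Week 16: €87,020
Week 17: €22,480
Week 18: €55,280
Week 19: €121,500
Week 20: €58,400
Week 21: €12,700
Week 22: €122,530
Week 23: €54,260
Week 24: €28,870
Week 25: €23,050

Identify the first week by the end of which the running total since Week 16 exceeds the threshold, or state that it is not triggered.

Through Week 16: €87,020
Through Week 17: €109,500
Through Week 18: €164,780
Through Week 19: €286,280
Through Week 20: €344,680
Through Week 21: €357,380
Through Week 22: €479,910 ← exceeds threshold

Week 22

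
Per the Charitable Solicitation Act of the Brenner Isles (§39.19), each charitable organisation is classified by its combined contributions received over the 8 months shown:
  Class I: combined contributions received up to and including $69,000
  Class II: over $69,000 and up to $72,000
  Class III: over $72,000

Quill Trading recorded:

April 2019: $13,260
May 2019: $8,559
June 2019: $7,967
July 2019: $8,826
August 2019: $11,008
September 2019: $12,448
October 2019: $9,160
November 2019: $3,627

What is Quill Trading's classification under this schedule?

Combined contributions received: $13,260 + $8,559 + $7,967 + $8,826 + $11,008 + $12,448 + $9,160 + $3,627 = $74,855.
$74,855 > $72,000, so Class III applies.

Class III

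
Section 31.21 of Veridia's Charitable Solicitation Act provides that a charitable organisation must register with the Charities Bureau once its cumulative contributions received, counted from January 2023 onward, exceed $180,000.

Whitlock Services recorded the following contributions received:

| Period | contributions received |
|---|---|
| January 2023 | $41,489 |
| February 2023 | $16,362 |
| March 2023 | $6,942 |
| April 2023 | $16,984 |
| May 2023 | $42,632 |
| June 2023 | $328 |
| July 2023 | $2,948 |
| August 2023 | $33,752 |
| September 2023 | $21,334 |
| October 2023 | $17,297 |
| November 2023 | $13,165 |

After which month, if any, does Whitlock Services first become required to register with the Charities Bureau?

September 2023

Through January 2023: $41,489
Through February 2023: $57,851
Through March 2023: $64,793
Through April 2023: $81,777
Through May 2023: $124,409
Through June 2023: $124,737
Through July 2023: $127,685
Through August 2023: $161,437
Through September 2023: $182,771 ← exceeds threshold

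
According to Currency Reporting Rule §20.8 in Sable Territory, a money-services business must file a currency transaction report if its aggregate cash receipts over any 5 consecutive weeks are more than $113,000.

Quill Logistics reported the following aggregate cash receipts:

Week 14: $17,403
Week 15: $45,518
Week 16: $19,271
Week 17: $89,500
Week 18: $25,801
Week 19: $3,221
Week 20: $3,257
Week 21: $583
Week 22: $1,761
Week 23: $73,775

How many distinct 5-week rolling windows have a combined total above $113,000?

4

Week 14–Week 18: $17,403 + $45,518 + $19,271 + $89,500 + $25,801 = $197,493 (over)
Week 15–Week 19: $45,518 + $19,271 + $89,500 + $25,801 + $3,221 = $183,311 (over)
Week 16–Week 20: $19,271 + $89,500 + $25,801 + $3,221 + $3,257 = $141,050 (over)
Week 17–Week 21: $89,500 + $25,801 + $3,221 + $3,257 + $583 = $122,362 (over)
Week 18–Week 22: $25,801 + $3,221 + $3,257 + $583 + $1,761 = $34,623 (under)
Week 19–Week 23: $3,221 + $3,257 + $583 + $1,761 + $73,775 = $82,597 (under)
4 windows exceed the threshold.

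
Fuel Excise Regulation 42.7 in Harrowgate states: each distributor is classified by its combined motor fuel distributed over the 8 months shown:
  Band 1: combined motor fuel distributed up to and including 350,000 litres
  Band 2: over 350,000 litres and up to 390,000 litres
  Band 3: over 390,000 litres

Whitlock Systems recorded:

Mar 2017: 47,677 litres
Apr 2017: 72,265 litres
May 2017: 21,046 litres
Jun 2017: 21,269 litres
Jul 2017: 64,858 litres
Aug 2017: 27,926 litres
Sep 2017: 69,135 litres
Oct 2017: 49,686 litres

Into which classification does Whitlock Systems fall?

Combined motor fuel distributed: 47,677 litres + 72,265 litres + 21,046 litres + 21,269 litres + 64,858 litres + 27,926 litres + 69,135 litres + 49,686 litres = 373,862 litres.
350,000 litres < 373,862 litres ≤ 390,000 litres, so Band 2 applies.

Band 2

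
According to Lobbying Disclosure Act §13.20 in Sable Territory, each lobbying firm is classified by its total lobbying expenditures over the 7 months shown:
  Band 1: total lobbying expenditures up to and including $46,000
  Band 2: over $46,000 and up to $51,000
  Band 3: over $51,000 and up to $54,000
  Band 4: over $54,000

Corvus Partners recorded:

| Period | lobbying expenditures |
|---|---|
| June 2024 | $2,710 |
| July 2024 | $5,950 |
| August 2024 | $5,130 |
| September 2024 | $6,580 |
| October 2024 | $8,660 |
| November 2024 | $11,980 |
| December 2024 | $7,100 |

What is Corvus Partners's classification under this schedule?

Total lobbying expenditures: $2,710 + $5,950 + $5,130 + $6,580 + $8,660 + $11,980 + $7,100 = $48,110.
$46,000 < $48,110 ≤ $51,000, so Band 2 applies.

Band 2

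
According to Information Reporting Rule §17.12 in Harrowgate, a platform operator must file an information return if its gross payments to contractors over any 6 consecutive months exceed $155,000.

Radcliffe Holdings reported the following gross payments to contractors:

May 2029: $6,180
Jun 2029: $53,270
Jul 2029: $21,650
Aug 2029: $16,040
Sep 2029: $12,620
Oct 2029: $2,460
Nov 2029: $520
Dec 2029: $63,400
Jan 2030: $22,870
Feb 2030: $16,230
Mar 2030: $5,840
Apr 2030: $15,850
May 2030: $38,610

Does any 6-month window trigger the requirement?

May 2029–Oct 2029: $6,180 + $53,270 + $21,650 + $16,040 + $12,620 + $2,460 = $112,220 (under)
Jun 2029–Nov 2029: $53,270 + $21,650 + $16,040 + $12,620 + $2,460 + $520 = $106,560 (under)
Jul 2029–Dec 2029: $21,650 + $16,040 + $12,620 + $2,460 + $520 + $63,400 = $116,690 (under)
Aug 2029–Jan 2030: $16,040 + $12,620 + $2,460 + $520 + $63,400 + $22,870 = $117,910 (under)
Sep 2029–Feb 2030: $12,620 + $2,460 + $520 + $63,400 + $22,870 + $16,230 = $118,100 (under)
Oct 2029–Mar 2030: $2,460 + $520 + $63,400 + $22,870 + $16,230 + $5,840 = $111,320 (under)
Nov 2029–Apr 2030: $520 + $63,400 + $22,870 + $16,230 + $5,840 + $15,850 = $124,710 (under)
Dec 2029–May 2030: $63,400 + $22,870 + $16,230 + $5,840 + $15,850 + $38,610 = $162,800 (over)
At least one window exceeds $155,000.

Yes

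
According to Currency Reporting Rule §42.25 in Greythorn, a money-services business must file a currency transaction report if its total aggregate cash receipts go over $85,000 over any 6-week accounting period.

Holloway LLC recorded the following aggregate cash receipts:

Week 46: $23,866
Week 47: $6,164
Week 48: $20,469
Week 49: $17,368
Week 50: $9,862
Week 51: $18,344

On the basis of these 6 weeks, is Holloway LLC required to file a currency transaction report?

Total aggregate cash receipts: $23,866 + $6,164 + $20,469 + $17,368 + $9,862 + $18,344 = $96,073.
$96,073 > $85,000, so the threshold is exceeded.

Yes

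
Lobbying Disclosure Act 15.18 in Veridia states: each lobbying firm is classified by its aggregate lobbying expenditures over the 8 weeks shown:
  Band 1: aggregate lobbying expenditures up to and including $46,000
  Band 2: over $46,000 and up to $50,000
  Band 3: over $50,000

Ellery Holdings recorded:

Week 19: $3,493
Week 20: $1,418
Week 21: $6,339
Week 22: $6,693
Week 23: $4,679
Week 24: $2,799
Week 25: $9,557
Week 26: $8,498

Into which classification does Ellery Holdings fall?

Band 1

Aggregate lobbying expenditures: $3,493 + $1,418 + $6,339 + $6,693 + $4,679 + $2,799 + $9,557 + $8,498 = $43,476.
$43,476 ≤ $46,000, so Band 1 applies.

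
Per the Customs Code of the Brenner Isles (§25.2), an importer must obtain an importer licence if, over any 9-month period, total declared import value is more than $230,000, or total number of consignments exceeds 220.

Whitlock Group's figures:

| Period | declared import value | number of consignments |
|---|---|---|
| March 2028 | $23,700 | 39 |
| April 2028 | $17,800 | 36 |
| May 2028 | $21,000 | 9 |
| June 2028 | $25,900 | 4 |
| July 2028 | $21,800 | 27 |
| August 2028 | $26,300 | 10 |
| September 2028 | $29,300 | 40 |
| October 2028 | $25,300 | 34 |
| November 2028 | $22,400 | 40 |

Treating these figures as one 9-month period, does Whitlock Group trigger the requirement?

Yes

Total declared import value: $23,700 + $17,800 + $21,000 + $25,900 + $21,800 + $26,300 + $29,300 + $25,300 + $22,400 = $213,500 (≤ $230,000).
Total number of consignments: 39 + 36 + 9 + 4 + 27 + 10 + 40 + 34 + 40 = 239 (> 220).
The test is 'or': at least one threshold is exceeded.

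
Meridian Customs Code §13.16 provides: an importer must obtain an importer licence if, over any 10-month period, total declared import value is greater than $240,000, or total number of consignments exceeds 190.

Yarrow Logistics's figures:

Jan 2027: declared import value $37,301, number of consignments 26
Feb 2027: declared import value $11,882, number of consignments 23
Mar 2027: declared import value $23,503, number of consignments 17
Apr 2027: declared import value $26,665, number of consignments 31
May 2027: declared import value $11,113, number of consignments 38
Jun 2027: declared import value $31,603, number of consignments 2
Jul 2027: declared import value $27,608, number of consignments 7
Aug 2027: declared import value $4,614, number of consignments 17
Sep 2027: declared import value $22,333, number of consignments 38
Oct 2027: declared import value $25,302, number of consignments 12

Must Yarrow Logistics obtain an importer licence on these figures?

Yes

Total declared import value: $37,301 + $11,882 + $23,503 + $26,665 + $11,113 + $31,603 + $27,608 + $4,614 + $22,333 + $25,302 = $221,924 (≤ $240,000).
Total number of consignments: 26 + 23 + 17 + 31 + 38 + 2 + 7 + 17 + 38 + 12 = 211 (> 190).
The test is 'or': at least one threshold is exceeded.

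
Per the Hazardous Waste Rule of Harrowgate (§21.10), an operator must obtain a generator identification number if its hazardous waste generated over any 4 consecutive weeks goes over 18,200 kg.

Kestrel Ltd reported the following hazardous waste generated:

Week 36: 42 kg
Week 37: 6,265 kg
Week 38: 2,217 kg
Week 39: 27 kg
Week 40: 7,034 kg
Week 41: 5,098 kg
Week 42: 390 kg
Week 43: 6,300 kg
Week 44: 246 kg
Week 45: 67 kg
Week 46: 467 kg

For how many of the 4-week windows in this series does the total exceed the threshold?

Week 36–Week 39: 42 kg + 6,265 kg + 2,217 kg + 27 kg = 8,551 kg (under)
Week 37–Week 40: 6,265 kg + 2,217 kg + 27 kg + 7,034 kg = 15,543 kg (under)
Week 38–Week 41: 2,217 kg + 27 kg + 7,034 kg + 5,098 kg = 14,376 kg (under)
Week 39–Week 42: 27 kg + 7,034 kg + 5,098 kg + 390 kg = 12,549 kg (under)
Week 40–Week 43: 7,034 kg + 5,098 kg + 390 kg + 6,300 kg = 18,822 kg (over)
Week 41–Week 44: 5,098 kg + 390 kg + 6,300 kg + 246 kg = 12,034 kg (under)
Week 42–Week 45: 390 kg + 6,300 kg + 246 kg + 67 kg = 7,003 kg (under)
Week 43–Week 46: 6,300 kg + 246 kg + 67 kg + 467 kg = 7,080 kg (under)
1 window exceeds the threshold.

1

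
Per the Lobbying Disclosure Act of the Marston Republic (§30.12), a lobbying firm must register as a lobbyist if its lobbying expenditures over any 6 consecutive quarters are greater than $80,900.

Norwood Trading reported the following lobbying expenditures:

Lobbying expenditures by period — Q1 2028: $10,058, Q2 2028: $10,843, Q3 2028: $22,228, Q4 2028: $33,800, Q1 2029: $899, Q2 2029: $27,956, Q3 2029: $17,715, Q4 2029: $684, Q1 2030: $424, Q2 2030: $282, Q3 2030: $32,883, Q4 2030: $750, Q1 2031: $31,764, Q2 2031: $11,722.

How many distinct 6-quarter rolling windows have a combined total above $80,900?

4

Q1 2028–Q2 2029: $10,058 + $10,843 + $22,228 + $33,800 + $899 + $27,956 = $105,784 (over)
Q2 2028–Q3 2029: $10,843 + $22,228 + $33,800 + $899 + $27,956 + $17,715 = $113,441 (over)
Q3 2028–Q4 2029: $22,228 + $33,800 + $899 + $27,956 + $17,715 + $684 = $103,282 (over)
Q4 2028–Q1 2030: $33,800 + $899 + $27,956 + $17,715 + $684 + $424 = $81,478 (over)
Q1 2029–Q2 2030: $899 + $27,956 + $17,715 + $684 + $424 + $282 = $47,960 (under)
Q2 2029–Q3 2030: $27,956 + $17,715 + $684 + $424 + $282 + $32,883 = $79,944 (under)
Q3 2029–Q4 2030: $17,715 + $684 + $424 + $282 + $32,883 + $750 = $52,738 (under)
Q4 2029–Q1 2031: $684 + $424 + $282 + $32,883 + $750 + $31,764 = $66,787 (under)
Q1 2030–Q2 2031: $424 + $282 + $32,883 + $750 + $31,764 + $11,722 = $77,825 (under)
4 windows exceed the threshold.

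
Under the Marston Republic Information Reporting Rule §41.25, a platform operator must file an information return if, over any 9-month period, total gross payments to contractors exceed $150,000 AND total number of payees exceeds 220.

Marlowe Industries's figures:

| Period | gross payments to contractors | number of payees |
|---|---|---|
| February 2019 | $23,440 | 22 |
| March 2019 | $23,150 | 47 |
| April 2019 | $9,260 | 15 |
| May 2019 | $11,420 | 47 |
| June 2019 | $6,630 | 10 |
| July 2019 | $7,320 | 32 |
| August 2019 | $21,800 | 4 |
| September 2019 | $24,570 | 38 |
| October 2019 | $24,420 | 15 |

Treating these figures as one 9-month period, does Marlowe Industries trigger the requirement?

Yes

Total gross payments to contractors: $23,440 + $23,150 + $9,260 + $11,420 + $6,630 + $7,320 + $21,800 + $24,570 + $24,420 = $152,010 (> $150,000).
Total number of payees: 22 + 47 + 15 + 47 + 10 + 32 + 4 + 38 + 15 = 230 (> 220).
The test is 'and': both thresholds are exceeded.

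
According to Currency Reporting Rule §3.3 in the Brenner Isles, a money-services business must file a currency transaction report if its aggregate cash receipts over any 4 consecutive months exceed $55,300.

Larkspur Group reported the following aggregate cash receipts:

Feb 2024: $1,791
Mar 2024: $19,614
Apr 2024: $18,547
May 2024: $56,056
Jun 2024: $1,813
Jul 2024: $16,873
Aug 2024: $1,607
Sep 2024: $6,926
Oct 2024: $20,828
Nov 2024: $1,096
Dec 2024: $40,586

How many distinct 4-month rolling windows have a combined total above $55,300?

Feb 2024–May 2024: $1,791 + $19,614 + $18,547 + $56,056 = $96,008 (over)
Mar 2024–Jun 2024: $19,614 + $18,547 + $56,056 + $1,813 = $96,030 (over)
Apr 2024–Jul 2024: $18,547 + $56,056 + $1,813 + $16,873 = $93,289 (over)
May 2024–Aug 2024: $56,056 + $1,813 + $16,873 + $1,607 = $76,349 (over)
Jun 2024–Sep 2024: $1,813 + $16,873 + $1,607 + $6,926 = $27,219 (under)
Jul 2024–Oct 2024: $16,873 + $1,607 + $6,926 + $20,828 = $46,234 (under)
Aug 2024–Nov 2024: $1,607 + $6,926 + $20,828 + $1,096 = $30,457 (under)
Sep 2024–Dec 2024: $6,926 + $20,828 + $1,096 + $40,586 = $69,436 (over)
5 windows exceed the threshold.

5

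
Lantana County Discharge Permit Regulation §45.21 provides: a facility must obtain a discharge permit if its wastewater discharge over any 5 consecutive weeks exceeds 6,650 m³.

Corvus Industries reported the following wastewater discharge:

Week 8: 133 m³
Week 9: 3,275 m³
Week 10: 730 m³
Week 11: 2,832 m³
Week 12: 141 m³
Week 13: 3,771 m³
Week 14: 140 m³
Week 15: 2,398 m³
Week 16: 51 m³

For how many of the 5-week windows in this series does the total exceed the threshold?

Week 8–Week 12: 133 m³ + 3,275 m³ + 730 m³ + 2,832 m³ + 141 m³ = 7,111 m³ (over)
Week 9–Week 13: 3,275 m³ + 730 m³ + 2,832 m³ + 141 m³ + 3,771 m³ = 10,749 m³ (over)
Week 10–Week 14: 730 m³ + 2,832 m³ + 141 m³ + 3,771 m³ + 140 m³ = 7,614 m³ (over)
Week 11–Week 15: 2,832 m³ + 141 m³ + 3,771 m³ + 140 m³ + 2,398 m³ = 9,282 m³ (over)
Week 12–Week 16: 141 m³ + 3,771 m³ + 140 m³ + 2,398 m³ + 51 m³ = 6,501 m³ (under)
4 windows exceed the threshold.

4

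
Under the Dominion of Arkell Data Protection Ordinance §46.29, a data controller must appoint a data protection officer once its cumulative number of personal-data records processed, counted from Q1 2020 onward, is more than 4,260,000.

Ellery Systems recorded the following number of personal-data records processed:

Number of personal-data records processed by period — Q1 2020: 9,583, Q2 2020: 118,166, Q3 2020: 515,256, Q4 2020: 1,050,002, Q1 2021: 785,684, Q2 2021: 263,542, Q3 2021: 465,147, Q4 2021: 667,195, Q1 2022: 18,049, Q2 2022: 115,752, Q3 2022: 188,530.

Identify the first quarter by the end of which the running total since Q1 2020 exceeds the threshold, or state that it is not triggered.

Not triggered

Through Q1 2020: 9,583
Through Q2 2020: 127,749
Through Q3 2020: 643,005
Through Q4 2020: 1,693,007
Through Q1 2021: 2,478,691
Through Q2 2021: 2,742,233
Through Q3 2021: 3,207,380
Through Q4 2021: 3,874,575
Through Q1 2022: 3,892,624
Through Q2 2022: 4,008,376
Through Q3 2022: 4,196,906
Final cumulative total 4,196,906 ≤ 4,260,000; the threshold is never exceeded.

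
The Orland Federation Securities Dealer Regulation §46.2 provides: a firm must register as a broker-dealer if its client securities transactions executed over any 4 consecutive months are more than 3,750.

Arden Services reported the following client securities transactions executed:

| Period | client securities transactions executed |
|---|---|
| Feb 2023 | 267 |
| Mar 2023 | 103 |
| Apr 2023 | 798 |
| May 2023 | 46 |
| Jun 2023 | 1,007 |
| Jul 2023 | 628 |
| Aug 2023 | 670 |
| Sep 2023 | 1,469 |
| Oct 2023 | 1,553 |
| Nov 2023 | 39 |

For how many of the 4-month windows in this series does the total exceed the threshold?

Feb 2023–May 2023: 267 + 103 + 798 + 46 = 1,214 (under)
Mar 2023–Jun 2023: 103 + 798 + 46 + 1,007 = 1,954 (under)
Apr 2023–Jul 2023: 798 + 46 + 1,007 + 628 = 2,479 (under)
May 2023–Aug 2023: 46 + 1,007 + 628 + 670 = 2,351 (under)
Jun 2023–Sep 2023: 1,007 + 628 + 670 + 1,469 = 3,774 (over)
Jul 2023–Oct 2023: 628 + 670 + 1,469 + 1,553 = 4,320 (over)
Aug 2023–Nov 2023: 670 + 1,469 + 1,553 + 39 = 3,731 (under)
2 windows exceed the threshold.

2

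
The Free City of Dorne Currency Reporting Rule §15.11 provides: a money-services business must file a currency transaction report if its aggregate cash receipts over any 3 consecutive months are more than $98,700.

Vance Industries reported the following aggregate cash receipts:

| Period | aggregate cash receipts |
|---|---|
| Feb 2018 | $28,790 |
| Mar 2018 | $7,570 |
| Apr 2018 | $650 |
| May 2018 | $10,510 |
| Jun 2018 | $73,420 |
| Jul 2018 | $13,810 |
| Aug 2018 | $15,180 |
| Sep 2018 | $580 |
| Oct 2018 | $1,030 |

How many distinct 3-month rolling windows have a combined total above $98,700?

Feb 2018–Apr 2018: $28,790 + $7,570 + $650 = $37,010 (under)
Mar 2018–May 2018: $7,570 + $650 + $10,510 = $18,730 (under)
Apr 2018–Jun 2018: $650 + $10,510 + $73,420 = $84,580 (under)
May 2018–Jul 2018: $10,510 + $73,420 + $13,810 = $97,740 (under)
Jun 2018–Aug 2018: $73,420 + $13,810 + $15,180 = $102,410 (over)
Jul 2018–Sep 2018: $13,810 + $15,180 + $580 = $29,570 (under)
Aug 2018–Oct 2018: $15,180 + $580 + $1,030 = $16,790 (under)
1 window exceeds the threshold.

1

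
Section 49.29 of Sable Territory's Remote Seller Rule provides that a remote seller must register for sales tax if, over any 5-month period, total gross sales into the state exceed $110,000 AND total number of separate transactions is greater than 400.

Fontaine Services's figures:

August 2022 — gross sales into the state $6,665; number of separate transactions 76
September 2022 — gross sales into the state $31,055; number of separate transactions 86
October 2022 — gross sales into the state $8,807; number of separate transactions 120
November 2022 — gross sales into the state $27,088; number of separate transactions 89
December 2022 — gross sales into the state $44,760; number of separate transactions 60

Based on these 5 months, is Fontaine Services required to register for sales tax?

Total gross sales into the state: $6,665 + $31,055 + $8,807 + $27,088 + $44,760 = $118,375 (> $110,000).
Total number of separate transactions: 76 + 86 + 120 + 89 + 60 = 431 (> 400).
The test is 'and': both thresholds are exceeded.

Yes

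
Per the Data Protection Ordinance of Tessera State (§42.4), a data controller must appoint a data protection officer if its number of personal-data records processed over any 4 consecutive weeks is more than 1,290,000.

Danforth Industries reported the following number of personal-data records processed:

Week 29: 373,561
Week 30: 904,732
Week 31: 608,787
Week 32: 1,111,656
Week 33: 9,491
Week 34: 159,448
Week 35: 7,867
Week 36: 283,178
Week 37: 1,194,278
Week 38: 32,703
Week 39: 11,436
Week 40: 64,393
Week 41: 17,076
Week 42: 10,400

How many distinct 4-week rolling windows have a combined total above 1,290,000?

Week 29–Week 32: 373,561 + 904,732 + 608,787 + 1,111,656 = 2,998,736 (over)
Week 30–Week 33: 904,732 + 608,787 + 1,111,656 + 9,491 = 2,634,666 (over)
Week 31–Week 34: 608,787 + 1,111,656 + 9,491 + 159,448 = 1,889,382 (over)
Week 32–Week 35: 1,111,656 + 9,491 + 159,448 + 7,867 = 1,288,462 (under)
Week 33–Week 36: 9,491 + 159,448 + 7,867 + 283,178 = 459,984 (under)
Week 34–Week 37: 159,448 + 7,867 + 283,178 + 1,194,278 = 1,644,771 (over)
Week 35–Week 38: 7,867 + 283,178 + 1,194,278 + 32,703 = 1,518,026 (over)
Week 36–Week 39: 283,178 + 1,194,278 + 32,703 + 11,436 = 1,521,595 (over)
Week 37–Week 40: 1,194,278 + 32,703 + 11,436 + 64,393 = 1,302,810 (over)
Week 38–Week 41: 32,703 + 11,436 + 64,393 + 17,076 = 125,608 (under)
Week 39–Week 42: 11,436 + 64,393 + 17,076 + 10,400 = 103,305 (under)
7 windows exceed the threshold.

7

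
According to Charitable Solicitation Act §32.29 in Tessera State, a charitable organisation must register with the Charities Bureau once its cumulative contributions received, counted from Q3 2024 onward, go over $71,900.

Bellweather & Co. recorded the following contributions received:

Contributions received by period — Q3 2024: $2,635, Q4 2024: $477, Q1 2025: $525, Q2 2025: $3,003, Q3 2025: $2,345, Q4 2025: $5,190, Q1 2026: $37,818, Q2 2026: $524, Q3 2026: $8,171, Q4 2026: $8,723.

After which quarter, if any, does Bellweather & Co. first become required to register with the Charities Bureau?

Through Q3 2024: $2,635
Through Q4 2024: $3,112
Through Q1 2025: $3,637
Through Q2 2025: $6,640
Through Q3 2025: $8,985
Through Q4 2025: $14,175
Through Q1 2026: $51,993
Through Q2 2026: $52,517
Through Q3 2026: $60,688
Through Q4 2026: $69,411
Final cumulative total $69,411 ≤ $71,900; the threshold is never exceeded.

Not triggered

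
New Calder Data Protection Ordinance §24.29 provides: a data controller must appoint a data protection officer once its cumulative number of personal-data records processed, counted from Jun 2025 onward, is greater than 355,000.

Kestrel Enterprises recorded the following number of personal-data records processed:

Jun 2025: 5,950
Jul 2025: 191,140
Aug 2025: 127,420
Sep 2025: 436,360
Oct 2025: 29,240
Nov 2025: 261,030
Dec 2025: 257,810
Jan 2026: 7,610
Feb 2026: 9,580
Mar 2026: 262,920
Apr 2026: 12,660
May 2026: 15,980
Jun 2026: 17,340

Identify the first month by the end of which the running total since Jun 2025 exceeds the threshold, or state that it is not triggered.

Through Jun 2025: 5,950
Through Jul 2025: 197,090
Through Aug 2025: 324,510
Through Sep 2025: 760,870 ← exceeds threshold

Sep 2025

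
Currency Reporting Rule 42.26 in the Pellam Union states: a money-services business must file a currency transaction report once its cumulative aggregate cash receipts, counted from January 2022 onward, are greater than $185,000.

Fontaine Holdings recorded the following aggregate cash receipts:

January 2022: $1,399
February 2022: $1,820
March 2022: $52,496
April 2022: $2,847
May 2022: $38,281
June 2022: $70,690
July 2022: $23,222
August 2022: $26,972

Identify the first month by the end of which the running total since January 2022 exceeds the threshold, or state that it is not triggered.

Through January 2022: $1,399
Through February 2022: $3,219
Through March 2022: $55,715
Through April 2022: $58,562
Through May 2022: $96,843
Through June 2022: $167,533
Through July 2022: $190,755 ← exceeds threshold

July 2022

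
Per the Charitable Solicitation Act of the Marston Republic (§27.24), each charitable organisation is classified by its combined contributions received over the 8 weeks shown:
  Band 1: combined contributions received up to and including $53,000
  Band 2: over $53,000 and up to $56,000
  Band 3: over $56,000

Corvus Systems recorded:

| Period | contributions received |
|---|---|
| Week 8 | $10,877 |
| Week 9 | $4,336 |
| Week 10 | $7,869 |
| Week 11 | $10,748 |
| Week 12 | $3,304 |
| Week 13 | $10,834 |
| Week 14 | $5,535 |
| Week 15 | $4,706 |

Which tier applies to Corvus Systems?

Band 3

Combined contributions received: $10,877 + $4,336 + $7,869 + $10,748 + $3,304 + $10,834 + $5,535 + $4,706 = $58,209.
$58,209 > $56,000, so Band 3 applies.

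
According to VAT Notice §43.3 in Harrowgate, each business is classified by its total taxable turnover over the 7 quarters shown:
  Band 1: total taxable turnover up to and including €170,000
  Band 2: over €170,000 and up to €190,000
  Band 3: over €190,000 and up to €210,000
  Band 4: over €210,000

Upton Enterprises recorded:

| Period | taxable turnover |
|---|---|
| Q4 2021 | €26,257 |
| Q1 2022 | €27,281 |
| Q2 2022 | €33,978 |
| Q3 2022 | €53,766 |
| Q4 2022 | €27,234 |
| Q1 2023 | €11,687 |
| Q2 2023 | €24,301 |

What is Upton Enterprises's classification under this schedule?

Total taxable turnover: €26,257 + €27,281 + €33,978 + €53,766 + €27,234 + €11,687 + €24,301 = €204,504.
€190,000 < €204,504 ≤ €210,000, so Band 3 applies.

Band 3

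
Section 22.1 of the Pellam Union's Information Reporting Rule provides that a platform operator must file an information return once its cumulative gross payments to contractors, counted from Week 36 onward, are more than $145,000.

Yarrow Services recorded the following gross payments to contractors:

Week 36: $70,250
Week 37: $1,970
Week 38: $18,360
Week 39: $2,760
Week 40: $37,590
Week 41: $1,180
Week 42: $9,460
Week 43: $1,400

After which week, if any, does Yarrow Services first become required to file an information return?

Not triggered

Through Week 36: $70,250
Through Week 37: $72,220
Through Week 38: $90,580
Through Week 39: $93,340
Through Week 40: $130,930
Through Week 41: $132,110
Through Week 42: $141,570
Through Week 43: $142,970
Final cumulative total $142,970 ≤ $145,000; the threshold is never exceeded.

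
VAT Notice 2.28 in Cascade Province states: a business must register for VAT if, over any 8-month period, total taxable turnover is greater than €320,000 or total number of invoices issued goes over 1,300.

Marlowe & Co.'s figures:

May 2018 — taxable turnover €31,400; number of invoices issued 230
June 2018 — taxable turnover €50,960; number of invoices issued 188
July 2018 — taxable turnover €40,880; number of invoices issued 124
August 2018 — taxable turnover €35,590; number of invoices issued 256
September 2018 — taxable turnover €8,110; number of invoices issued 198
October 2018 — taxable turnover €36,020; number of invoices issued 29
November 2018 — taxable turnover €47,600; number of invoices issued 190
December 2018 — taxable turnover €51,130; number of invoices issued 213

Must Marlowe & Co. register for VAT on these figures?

Yes

Total taxable turnover: €31,400 + €50,960 + €40,880 + €35,590 + €8,110 + €36,020 + €47,600 + €51,130 = €301,690 (≤ €320,000).
Total number of invoices issued: 230 + 188 + 124 + 256 + 198 + 29 + 190 + 213 = 1,428 (> 1,300).
The test is 'or': at least one threshold is exceeded.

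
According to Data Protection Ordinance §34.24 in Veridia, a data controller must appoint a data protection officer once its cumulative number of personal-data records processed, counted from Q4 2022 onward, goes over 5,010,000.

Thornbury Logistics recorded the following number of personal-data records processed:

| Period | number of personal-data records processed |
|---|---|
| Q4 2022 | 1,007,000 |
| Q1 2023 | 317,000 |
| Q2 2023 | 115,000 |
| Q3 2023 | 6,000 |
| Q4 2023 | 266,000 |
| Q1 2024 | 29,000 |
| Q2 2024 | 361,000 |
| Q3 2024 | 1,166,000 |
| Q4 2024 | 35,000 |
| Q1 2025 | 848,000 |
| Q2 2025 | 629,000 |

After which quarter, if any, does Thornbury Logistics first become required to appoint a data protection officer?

Through Q4 2022: 1,007,000
Through Q1 2023: 1,324,000
Through Q2 2023: 1,439,000
Through Q3 2023: 1,445,000
Through Q4 2023: 1,711,000
Through Q1 2024: 1,740,000
Through Q2 2024: 2,101,000
Through Q3 2024: 3,267,000
Through Q4 2024: 3,302,000
Through Q1 2025: 4,150,000
Through Q2 2025: 4,779,000
Final cumulative total 4,779,000 ≤ 5,010,000; the threshold is never exceeded.

Not triggered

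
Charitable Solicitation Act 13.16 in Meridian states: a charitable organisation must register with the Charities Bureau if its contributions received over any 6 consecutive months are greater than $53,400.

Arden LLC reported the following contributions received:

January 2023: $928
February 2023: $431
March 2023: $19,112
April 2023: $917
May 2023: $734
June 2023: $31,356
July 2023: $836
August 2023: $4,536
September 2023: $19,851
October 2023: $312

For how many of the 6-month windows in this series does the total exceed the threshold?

January 2023–June 2023: $928 + $431 + $19,112 + $917 + $734 + $31,356 = $53,478 (over)
February 2023–July 2023: $431 + $19,112 + $917 + $734 + $31,356 + $836 = $53,386 (under)
March 2023–August 2023: $19,112 + $917 + $734 + $31,356 + $836 + $4,536 = $57,491 (over)
April 2023–September 2023: $917 + $734 + $31,356 + $836 + $4,536 + $19,851 = $58,230 (over)
May 2023–October 2023: $734 + $31,356 + $836 + $4,536 + $19,851 + $312 = $57,625 (over)
4 windows exceed the threshold.

4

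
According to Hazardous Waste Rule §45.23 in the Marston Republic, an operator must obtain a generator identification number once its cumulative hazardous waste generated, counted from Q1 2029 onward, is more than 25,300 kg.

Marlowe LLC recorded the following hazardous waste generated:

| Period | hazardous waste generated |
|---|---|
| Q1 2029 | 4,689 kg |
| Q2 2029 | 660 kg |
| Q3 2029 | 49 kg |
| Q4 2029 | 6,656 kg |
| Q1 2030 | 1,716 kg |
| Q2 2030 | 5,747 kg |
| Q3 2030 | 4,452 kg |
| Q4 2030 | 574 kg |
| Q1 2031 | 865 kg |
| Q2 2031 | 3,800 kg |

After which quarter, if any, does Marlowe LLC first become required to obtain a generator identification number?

Q1 2031

Through Q1 2029: 4,689 kg
Through Q2 2029: 5,349 kg
Through Q3 2029: 5,398 kg
Through Q4 2029: 12,054 kg
Through Q1 2030: 13,770 kg
Through Q2 2030: 19,517 kg
Through Q3 2030: 23,969 kg
Through Q4 2030: 24,543 kg
Through Q1 2031: 25,408 kg ← exceeds threshold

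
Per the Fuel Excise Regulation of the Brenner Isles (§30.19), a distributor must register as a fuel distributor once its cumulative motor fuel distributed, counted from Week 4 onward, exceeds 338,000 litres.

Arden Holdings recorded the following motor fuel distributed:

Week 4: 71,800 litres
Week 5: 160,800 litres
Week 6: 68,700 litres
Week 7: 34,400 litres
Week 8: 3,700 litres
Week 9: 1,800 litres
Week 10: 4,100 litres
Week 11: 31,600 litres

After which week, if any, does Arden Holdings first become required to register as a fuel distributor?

Through Week 4: 71,800 litres
Through Week 5: 232,600 litres
Through Week 6: 301,300 litres
Through Week 7: 335,700 litres
Through Week 8: 339,400 litres ← exceeds threshold

Week 8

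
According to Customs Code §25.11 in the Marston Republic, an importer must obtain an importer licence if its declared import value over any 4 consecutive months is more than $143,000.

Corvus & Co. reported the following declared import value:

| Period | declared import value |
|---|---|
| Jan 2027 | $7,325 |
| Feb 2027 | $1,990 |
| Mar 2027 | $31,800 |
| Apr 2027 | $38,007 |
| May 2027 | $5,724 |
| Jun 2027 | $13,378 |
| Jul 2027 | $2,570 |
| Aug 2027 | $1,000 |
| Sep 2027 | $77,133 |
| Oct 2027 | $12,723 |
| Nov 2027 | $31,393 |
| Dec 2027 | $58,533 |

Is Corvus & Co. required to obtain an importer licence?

Yes

Jan 2027–Apr 2027: $7,325 + $1,990 + $31,800 + $38,007 = $79,122 (under)
Feb 2027–May 2027: $1,990 + $31,800 + $38,007 + $5,724 = $77,521 (under)
Mar 2027–Jun 2027: $31,800 + $38,007 + $5,724 + $13,378 = $88,909 (under)
Apr 2027–Jul 2027: $38,007 + $5,724 + $13,378 + $2,570 = $59,679 (under)
May 2027–Aug 2027: $5,724 + $13,378 + $2,570 + $1,000 = $22,672 (under)
Jun 2027–Sep 2027: $13,378 + $2,570 + $1,000 + $77,133 = $94,081 (under)
Jul 2027–Oct 2027: $2,570 + $1,000 + $77,133 + $12,723 = $93,426 (under)
Aug 2027–Nov 2027: $1,000 + $77,133 + $12,723 + $31,393 = $122,249 (under)
Sep 2027–Dec 2027: $77,133 + $12,723 + $31,393 + $58,533 = $179,782 (over)
At least one window exceeds $143,000.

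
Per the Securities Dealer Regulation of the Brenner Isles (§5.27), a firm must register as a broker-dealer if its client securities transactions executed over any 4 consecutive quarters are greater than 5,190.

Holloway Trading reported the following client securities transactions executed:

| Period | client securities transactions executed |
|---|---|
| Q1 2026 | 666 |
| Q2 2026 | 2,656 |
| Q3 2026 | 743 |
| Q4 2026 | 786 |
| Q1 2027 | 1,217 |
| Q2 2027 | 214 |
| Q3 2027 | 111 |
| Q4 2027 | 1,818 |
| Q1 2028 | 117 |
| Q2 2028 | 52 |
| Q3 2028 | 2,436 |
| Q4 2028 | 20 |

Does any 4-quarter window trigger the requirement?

Q1 2026–Q4 2026: 666 + 2,656 + 743 + 786 = 4,851 (under)
Q2 2026–Q1 2027: 2,656 + 743 + 786 + 1,217 = 5,402 (over)
Q3 2026–Q2 2027: 743 + 786 + 1,217 + 214 = 2,960 (under)
Q4 2026–Q3 2027: 786 + 1,217 + 214 + 111 = 2,328 (under)
Q1 2027–Q4 2027: 1,217 + 214 + 111 + 1,818 = 3,360 (under)
Q2 2027–Q1 2028: 214 + 111 + 1,818 + 117 = 2,260 (under)
Q3 2027–Q2 2028: 111 + 1,818 + 117 + 52 = 2,098 (under)
Q4 2027–Q3 2028: 1,818 + 117 + 52 + 2,436 = 4,423 (under)
Q1 2028–Q4 2028: 117 + 52 + 2,436 + 20 = 2,625 (under)
At least one window exceeds 5,190.

Yes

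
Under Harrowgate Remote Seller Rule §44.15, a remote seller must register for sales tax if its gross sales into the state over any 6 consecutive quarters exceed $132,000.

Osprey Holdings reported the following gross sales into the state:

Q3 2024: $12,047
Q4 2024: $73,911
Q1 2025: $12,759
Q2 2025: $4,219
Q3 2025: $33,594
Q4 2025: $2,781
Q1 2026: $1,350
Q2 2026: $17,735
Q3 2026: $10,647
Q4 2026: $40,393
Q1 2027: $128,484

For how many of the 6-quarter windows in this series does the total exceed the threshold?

Q3 2024–Q4 2025: $12,047 + $73,911 + $12,759 + $4,219 + $33,594 + $2,781 = $139,311 (over)
Q4 2024–Q1 2026: $73,911 + $12,759 + $4,219 + $33,594 + $2,781 + $1,350 = $128,614 (under)
Q1 2025–Q2 2026: $12,759 + $4,219 + $33,594 + $2,781 + $1,350 + $17,735 = $72,438 (under)
Q2 2025–Q3 2026: $4,219 + $33,594 + $2,781 + $1,350 + $17,735 + $10,647 = $70,326 (under)
Q3 2025–Q4 2026: $33,594 + $2,781 + $1,350 + $17,735 + $10,647 + $40,393 = $106,500 (under)
Q4 2025–Q1 2027: $2,781 + $1,350 + $17,735 + $10,647 + $40,393 + $128,484 = $201,390 (over)
2 windows exceed the threshold.

2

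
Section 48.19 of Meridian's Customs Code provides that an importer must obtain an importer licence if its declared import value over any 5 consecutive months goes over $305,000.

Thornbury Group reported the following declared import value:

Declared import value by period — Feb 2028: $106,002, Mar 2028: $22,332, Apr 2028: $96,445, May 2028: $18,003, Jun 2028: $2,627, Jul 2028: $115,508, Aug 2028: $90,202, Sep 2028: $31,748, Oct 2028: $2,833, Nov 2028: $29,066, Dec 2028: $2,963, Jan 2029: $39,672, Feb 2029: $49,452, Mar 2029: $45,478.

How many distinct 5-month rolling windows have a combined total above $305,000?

1

Feb 2028–Jun 2028: $106,002 + $22,332 + $96,445 + $18,003 + $2,627 = $245,409 (under)
Mar 2028–Jul 2028: $22,332 + $96,445 + $18,003 + $2,627 + $115,508 = $254,915 (under)
Apr 2028–Aug 2028: $96,445 + $18,003 + $2,627 + $115,508 + $90,202 = $322,785 (over)
May 2028–Sep 2028: $18,003 + $2,627 + $115,508 + $90,202 + $31,748 = $258,088 (under)
Jun 2028–Oct 2028: $2,627 + $115,508 + $90,202 + $31,748 + $2,833 = $242,918 (under)
Jul 2028–Nov 2028: $115,508 + $90,202 + $31,748 + $2,833 + $29,066 = $269,357 (under)
Aug 2028–Dec 2028: $90,202 + $31,748 + $2,833 + $29,066 + $2,963 = $156,812 (under)
Sep 2028–Jan 2029: $31,748 + $2,833 + $29,066 + $2,963 + $39,672 = $106,282 (under)
Oct 2028–Feb 2029: $2,833 + $29,066 + $2,963 + $39,672 + $49,452 = $123,986 (under)
Nov 2028–Mar 2029: $29,066 + $2,963 + $39,672 + $49,452 + $45,478 = $166,631 (under)
1 window exceeds the threshold.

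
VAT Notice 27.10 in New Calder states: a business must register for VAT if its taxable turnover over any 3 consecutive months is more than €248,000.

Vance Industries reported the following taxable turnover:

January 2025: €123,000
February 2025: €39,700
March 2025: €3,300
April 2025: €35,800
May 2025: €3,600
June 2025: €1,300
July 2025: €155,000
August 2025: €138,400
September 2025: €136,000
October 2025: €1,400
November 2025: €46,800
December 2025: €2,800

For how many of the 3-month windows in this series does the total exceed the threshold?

January 2025–March 2025: €123,000 + €39,700 + €3,300 = €166,000 (under)
February 2025–April 2025: €39,700 + €3,300 + €35,800 = €78,800 (under)
March 2025–May 2025: €3,300 + €35,800 + €3,600 = €42,700 (under)
April 2025–June 2025: €35,800 + €3,600 + €1,300 = €40,700 (under)
May 2025–July 2025: €3,600 + €1,300 + €155,000 = €159,900 (under)
June 2025–August 2025: €1,300 + €155,000 + €138,400 = €294,700 (over)
July 2025–September 2025: €155,000 + €138,400 + €136,000 = €429,400 (over)
August 2025–October 2025: €138,400 + €136,000 + €1,400 = €275,800 (over)
September 2025–November 2025: €136,000 + €1,400 + €46,800 = €184,200 (under)
October 2025–December 2025: €1,400 + €46,800 + €2,800 = €51,000 (under)
3 windows exceed the threshold.

3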